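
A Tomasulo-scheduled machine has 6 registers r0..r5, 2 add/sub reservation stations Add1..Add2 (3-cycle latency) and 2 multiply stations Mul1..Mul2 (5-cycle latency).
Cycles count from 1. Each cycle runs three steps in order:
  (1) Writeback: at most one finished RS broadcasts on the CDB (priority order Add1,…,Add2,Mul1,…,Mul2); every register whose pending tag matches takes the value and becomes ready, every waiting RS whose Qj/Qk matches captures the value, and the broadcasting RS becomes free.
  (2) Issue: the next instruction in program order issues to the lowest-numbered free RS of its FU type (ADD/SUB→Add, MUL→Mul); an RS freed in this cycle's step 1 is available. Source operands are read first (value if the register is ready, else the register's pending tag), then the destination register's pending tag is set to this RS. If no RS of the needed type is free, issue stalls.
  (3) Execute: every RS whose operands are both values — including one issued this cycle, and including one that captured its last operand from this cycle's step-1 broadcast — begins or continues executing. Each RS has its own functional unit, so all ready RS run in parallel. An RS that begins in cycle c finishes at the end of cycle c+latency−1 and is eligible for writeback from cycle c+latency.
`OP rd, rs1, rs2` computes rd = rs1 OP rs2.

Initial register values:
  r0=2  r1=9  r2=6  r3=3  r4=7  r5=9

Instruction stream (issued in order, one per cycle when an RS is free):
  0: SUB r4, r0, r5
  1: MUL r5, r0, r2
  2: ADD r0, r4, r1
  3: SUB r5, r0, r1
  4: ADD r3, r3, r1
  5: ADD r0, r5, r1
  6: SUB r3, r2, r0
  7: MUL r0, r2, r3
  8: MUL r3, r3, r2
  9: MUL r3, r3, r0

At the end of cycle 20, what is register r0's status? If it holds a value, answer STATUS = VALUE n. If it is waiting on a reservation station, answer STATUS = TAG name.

c1: issue SUB r4<-Add1 | r0:2,r1:9,r2:6,r3:3,r4:Add1,r5:9
c2: issue MUL r5<-Mul1 | r0:2,r1:9,r2:6,r3:3,r4:Add1,r5:Mul1
c3: issue ADD r0<-Add2 | r0:Add2,r1:9,r2:6,r3:3,r4:Add1,r5:Mul1
c4: CDB Add1=-7; issue SUB r5<-Add1 | r0:Add2,r1:9,r2:6,r3:3,r4:-7,r5:Add1
c5: stall | r0:Add2,r1:9,r2:6,r3:3,r4:-7,r5:Add1
c6: stall | r0:Add2,r1:9,r2:6,r3:3,r4:-7,r5:Add1
c7: CDB Add2=2; issue ADD r3<-Add2 | r0:2,r1:9,r2:6,r3:Add2,r4:-7,r5:Add1
c8: CDB Mul1=12; stall | r0:2,r1:9,r2:6,r3:Add2,r4:-7,r5:Add1
c9: stall | r0:2,r1:9,r2:6,r3:Add2,r4:-7,r5:Add1
c10: CDB Add1=-7; issue ADD r0<-Add1 | r0:Add1,r1:9,r2:6,r3:Add2,r4:-7,r5:-7
c11: CDB Add2=12; issue SUB r3<-Add2 | r0:Add1,r1:9,r2:6,r3:Add2,r4:-7,r5:-7
c12: issue MUL r0<-Mul1 | r0:Mul1,r1:9,r2:6,r3:Add2,r4:-7,r5:-7
c13: CDB Add1=2; issue MUL r3<-Mul2 | r0:Mul1,r1:9,r2:6,r3:Mul2,r4:-7,r5:-7
c14: stall | r0:Mul1,r1:9,r2:6,r3:Mul2,r4:-7,r5:-7
c15: stall | r0:Mul1,r1:9,r2:6,r3:Mul2,r4:-7,r5:-7
c16: CDB Add2=4; stall | r0:Mul1,r1:9,r2:6,r3:Mul2,r4:-7,r5:-7
c17: stall | r0:Mul1,r1:9,r2:6,r3:Mul2,r4:-7,r5:-7
c18: stall | r0:Mul1,r1:9,r2:6,r3:Mul2,r4:-7,r5:-7
c19: stall | r0:Mul1,r1:9,r2:6,r3:Mul2,r4:-7,r5:-7
c20: stall | r0:Mul1,r1:9,r2:6,r3:Mul2,r4:-7,r5:-7

STATUS = TAG Mul1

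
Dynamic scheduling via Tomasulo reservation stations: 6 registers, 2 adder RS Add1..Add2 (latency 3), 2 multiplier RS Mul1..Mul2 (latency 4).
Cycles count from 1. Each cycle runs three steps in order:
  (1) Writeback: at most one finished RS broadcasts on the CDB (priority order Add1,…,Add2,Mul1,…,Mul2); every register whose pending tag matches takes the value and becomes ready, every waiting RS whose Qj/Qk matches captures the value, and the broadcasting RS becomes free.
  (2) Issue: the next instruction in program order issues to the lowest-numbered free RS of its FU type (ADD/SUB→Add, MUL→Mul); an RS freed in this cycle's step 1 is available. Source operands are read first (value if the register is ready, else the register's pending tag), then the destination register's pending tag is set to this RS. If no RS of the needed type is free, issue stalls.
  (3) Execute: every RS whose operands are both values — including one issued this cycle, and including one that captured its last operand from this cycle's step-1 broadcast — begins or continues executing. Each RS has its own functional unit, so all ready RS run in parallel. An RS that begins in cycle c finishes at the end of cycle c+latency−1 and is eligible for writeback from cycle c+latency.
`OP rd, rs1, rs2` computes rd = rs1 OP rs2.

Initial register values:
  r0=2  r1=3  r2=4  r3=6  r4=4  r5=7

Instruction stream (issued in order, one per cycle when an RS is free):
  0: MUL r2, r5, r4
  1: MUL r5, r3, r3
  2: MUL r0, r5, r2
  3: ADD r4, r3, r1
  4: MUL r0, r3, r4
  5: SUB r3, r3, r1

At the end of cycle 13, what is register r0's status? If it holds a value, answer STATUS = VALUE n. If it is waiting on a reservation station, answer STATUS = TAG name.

  c1: issue MUL r2<-Mul1  regs: r0:2,r1:3,r2:Mul1,r3:6,r4:4,r5:7
  c2: issue MUL r5<-Mul2  regs: r0:2,r1:3,r2:Mul1,r3:6,r4:4,r5:Mul2
  c3: stall  regs: r0:2,r1:3,r2:Mul1,r3:6,r4:4,r5:Mul2
  c4: stall  regs: r0:2,r1:3,r2:Mul1,r3:6,r4:4,r5:Mul2
  c5: CDB Mul1=28; issue MUL r0<-Mul1  regs: r0:Mul1,r1:3,r2:28,r3:6,r4:4,r5:Mul2
  c6: CDB Mul2=36; issue ADD r4<-Add1  regs: r0:Mul1,r1:3,r2:28,r3:6,r4:Add1,r5:36
  c7: issue MUL r0<-Mul2  regs: r0:Mul2,r1:3,r2:28,r3:6,r4:Add1,r5:36
  c8: issue SUB r3<-Add2  regs: r0:Mul2,r1:3,r2:28,r3:Add2,r4:Add1,r5:36
  c9: CDB Add1=9  regs: r0:Mul2,r1:3,r2:28,r3:Add2,r4:9,r5:36
  c10: CDB Mul1=1008  regs: r0:Mul2,r1:3,r2:28,r3:Add2,r4:9,r5:36
  c11: CDB Add2=3  regs: r0:Mul2,r1:3,r2:28,r3:3,r4:9,r5:36
  c12: -  regs: r0:Mul2,r1:3,r2:28,r3:3,r4:9,r5:36
  c13: CDB Mul2=54  regs: r0:54,r1:3,r2:28,r3:3,r4:9,r5:36

STATUS = VALUE 54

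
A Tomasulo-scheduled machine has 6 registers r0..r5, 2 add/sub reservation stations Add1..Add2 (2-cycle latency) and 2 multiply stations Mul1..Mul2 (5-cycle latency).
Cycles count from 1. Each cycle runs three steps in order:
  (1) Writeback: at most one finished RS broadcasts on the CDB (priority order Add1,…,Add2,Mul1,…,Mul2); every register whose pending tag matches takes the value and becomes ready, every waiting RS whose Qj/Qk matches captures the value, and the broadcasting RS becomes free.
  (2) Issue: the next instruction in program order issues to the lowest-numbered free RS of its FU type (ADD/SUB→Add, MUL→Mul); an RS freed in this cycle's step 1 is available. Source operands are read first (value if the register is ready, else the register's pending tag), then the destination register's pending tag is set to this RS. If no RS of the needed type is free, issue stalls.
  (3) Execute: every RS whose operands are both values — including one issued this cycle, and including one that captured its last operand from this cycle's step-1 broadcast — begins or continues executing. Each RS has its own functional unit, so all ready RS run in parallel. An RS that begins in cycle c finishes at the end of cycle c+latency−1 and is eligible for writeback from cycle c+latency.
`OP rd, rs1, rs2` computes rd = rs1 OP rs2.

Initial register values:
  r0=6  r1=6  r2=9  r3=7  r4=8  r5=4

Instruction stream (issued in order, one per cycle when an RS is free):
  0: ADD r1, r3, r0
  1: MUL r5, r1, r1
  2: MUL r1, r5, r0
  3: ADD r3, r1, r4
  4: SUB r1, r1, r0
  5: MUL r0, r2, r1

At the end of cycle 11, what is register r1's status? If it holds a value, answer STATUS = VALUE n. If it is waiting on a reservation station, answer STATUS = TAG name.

STATUS = TAG Add2

cycle 1: issue ADD r1<-Add1 // r0:6,r1:Add1,r2:9,r3:7,r4:8,r5:4
cycle 2: issue MUL r5<-Mul1 // r0:6,r1:Add1,r2:9,r3:7,r4:8,r5:Mul1
cycle 3: CDB Add1=13; issue MUL r1<-Mul2 // r0:6,r1:Mul2,r2:9,r3:7,r4:8,r5:Mul1
cycle 4: issue ADD r3<-Add1 // r0:6,r1:Mul2,r2:9,r3:Add1,r4:8,r5:Mul1
cycle 5: issue SUB r1<-Add2 // r0:6,r1:Add2,r2:9,r3:Add1,r4:8,r5:Mul1
cycle 6: stall // r0:6,r1:Add2,r2:9,r3:Add1,r4:8,r5:Mul1
cycle 7: stall // r0:6,r1:Add2,r2:9,r3:Add1,r4:8,r5:Mul1
cycle 8: CDB Mul1=169; issue MUL r0<-Mul1 // r0:Mul1,r1:Add2,r2:9,r3:Add1,r4:8,r5:169
cycle 9: - // r0:Mul1,r1:Add2,r2:9,r3:Add1,r4:8,r5:169
cycle 10: - // r0:Mul1,r1:Add2,r2:9,r3:Add1,r4:8,r5:169
cycle 11: - // r0:Mul1,r1:Add2,r2:9,r3:Add1,r4:8,r5:169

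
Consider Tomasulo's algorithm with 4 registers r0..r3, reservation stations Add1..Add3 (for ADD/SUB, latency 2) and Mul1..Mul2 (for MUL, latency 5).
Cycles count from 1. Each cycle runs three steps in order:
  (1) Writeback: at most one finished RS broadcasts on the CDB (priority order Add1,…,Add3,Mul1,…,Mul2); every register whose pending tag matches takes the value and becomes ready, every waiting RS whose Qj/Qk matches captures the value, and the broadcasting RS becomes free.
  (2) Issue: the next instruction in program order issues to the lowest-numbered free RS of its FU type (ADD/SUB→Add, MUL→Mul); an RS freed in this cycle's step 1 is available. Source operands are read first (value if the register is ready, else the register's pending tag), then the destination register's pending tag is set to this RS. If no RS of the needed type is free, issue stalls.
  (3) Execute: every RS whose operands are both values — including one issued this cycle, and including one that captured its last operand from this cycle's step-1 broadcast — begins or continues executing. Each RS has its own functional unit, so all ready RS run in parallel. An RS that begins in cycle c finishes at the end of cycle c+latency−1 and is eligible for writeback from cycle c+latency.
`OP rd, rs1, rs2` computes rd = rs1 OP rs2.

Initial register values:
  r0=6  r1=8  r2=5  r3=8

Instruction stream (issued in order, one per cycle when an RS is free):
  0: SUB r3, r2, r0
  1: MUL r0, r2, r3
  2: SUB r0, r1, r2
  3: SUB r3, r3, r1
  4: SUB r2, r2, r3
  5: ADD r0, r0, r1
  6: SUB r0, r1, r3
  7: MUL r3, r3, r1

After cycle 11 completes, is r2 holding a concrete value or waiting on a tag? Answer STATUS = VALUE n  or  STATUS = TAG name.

STATUS = VALUE 14

c1: issue SUB r3<-Add1 | r0:6,r1:8,r2:5,r3:Add1
c2: issue MUL r0<-Mul1 | r0:Mul1,r1:8,r2:5,r3:Add1
c3: CDB Add1=-1; issue SUB r0<-Add1 | r0:Add1,r1:8,r2:5,r3:-1
c4: issue SUB r3<-Add2 | r0:Add1,r1:8,r2:5,r3:Add2
c5: CDB Add1=3; issue SUB r2<-Add1 | r0:3,r1:8,r2:Add1,r3:Add2
c6: CDB Add2=-9; issue ADD r0<-Add2 | r0:Add2,r1:8,r2:Add1,r3:-9
c7: issue SUB r0<-Add3 | r0:Add3,r1:8,r2:Add1,r3:-9
c8: CDB Add1=14; issue MUL r3<-Mul2 | r0:Add3,r1:8,r2:14,r3:Mul2
c9: CDB Add2=11 | r0:Add3,r1:8,r2:14,r3:Mul2
c10: CDB Add3=17 | r0:17,r1:8,r2:14,r3:Mul2
c11: CDB Mul1=-5 | r0:17,r1:8,r2:14,r3:Mul2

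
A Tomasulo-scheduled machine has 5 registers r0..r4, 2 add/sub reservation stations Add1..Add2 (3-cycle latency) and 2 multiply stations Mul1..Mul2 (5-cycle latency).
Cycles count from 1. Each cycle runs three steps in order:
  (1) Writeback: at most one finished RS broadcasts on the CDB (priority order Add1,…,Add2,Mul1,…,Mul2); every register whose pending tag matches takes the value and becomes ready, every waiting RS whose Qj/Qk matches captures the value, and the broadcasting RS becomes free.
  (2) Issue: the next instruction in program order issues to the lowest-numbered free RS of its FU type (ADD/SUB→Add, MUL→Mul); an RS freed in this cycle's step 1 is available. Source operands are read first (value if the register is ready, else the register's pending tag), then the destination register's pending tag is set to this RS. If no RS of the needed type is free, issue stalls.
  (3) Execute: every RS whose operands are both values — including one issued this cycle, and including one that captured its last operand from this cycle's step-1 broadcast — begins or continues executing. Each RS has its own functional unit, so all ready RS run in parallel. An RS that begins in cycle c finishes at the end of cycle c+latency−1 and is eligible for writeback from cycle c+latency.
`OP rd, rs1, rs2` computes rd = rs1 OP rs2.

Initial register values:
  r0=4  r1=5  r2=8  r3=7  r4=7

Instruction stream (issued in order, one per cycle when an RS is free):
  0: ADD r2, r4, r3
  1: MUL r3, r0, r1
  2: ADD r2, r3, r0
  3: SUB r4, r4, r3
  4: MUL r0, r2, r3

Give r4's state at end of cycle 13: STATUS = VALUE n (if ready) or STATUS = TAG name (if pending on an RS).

STATUS = VALUE -13

  c1: issue ADD r2<-Add1  regs: r0:4,r1:5,r2:Add1,r3:7,r4:7
  c2: issue MUL r3<-Mul1  regs: r0:4,r1:5,r2:Add1,r3:Mul1,r4:7
  c3: issue ADD r2<-Add2  regs: r0:4,r1:5,r2:Add2,r3:Mul1,r4:7
  c4: CDB Add1=14; issue SUB r4<-Add1  regs: r0:4,r1:5,r2:Add2,r3:Mul1,r4:Add1
  c5: issue MUL r0<-Mul2  regs: r0:Mul2,r1:5,r2:Add2,r3:Mul1,r4:Add1
  c6: -  regs: r0:Mul2,r1:5,r2:Add2,r3:Mul1,r4:Add1
  c7: CDB Mul1=20  regs: r0:Mul2,r1:5,r2:Add2,r3:20,r4:Add1
  c8: -  regs: r0:Mul2,r1:5,r2:Add2,r3:20,r4:Add1
  c9: -  regs: r0:Mul2,r1:5,r2:Add2,r3:20,r4:Add1
  c10: CDB Add1=-13  regs: r0:Mul2,r1:5,r2:Add2,r3:20,r4:-13
  c11: CDB Add2=24  regs: r0:Mul2,r1:5,r2:24,r3:20,r4:-13
  c12: -  regs: r0:Mul2,r1:5,r2:24,r3:20,r4:-13
  c13: -  regs: r0:Mul2,r1:5,r2:24,r3:20,r4:-13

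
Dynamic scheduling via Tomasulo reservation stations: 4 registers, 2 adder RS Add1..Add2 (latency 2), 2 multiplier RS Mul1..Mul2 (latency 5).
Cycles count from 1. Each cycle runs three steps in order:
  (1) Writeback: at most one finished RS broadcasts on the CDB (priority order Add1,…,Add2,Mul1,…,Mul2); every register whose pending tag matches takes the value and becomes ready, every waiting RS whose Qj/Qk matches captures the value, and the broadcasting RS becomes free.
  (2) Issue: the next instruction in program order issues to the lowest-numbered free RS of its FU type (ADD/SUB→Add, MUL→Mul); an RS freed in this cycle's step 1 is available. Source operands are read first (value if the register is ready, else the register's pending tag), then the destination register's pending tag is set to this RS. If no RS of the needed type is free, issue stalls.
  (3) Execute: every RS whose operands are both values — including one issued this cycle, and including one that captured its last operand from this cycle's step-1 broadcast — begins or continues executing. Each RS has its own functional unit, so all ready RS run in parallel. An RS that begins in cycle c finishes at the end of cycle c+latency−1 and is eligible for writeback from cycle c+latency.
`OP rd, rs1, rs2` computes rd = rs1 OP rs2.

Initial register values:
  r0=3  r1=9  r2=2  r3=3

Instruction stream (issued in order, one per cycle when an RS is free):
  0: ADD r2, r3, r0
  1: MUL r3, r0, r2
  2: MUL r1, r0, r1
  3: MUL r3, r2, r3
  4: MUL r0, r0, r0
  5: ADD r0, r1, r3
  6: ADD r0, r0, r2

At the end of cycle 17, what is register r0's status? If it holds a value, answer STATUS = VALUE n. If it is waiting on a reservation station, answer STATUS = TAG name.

cycle 1: issue ADD r2<-Add1 // r0:3,r1:9,r2:Add1,r3:3
cycle 2: issue MUL r3<-Mul1 // r0:3,r1:9,r2:Add1,r3:Mul1
cycle 3: CDB Add1=6; issue MUL r1<-Mul2 // r0:3,r1:Mul2,r2:6,r3:Mul1
cycle 4: stall // r0:3,r1:Mul2,r2:6,r3:Mul1
cycle 5: stall // r0:3,r1:Mul2,r2:6,r3:Mul1
cycle 6: stall // r0:3,r1:Mul2,r2:6,r3:Mul1
cycle 7: stall // r0:3,r1:Mul2,r2:6,r3:Mul1
cycle 8: CDB Mul1=18; issue MUL r3<-Mul1 // r0:3,r1:Mul2,r2:6,r3:Mul1
cycle 9: CDB Mul2=27; issue MUL r0<-Mul2 // r0:Mul2,r1:27,r2:6,r3:Mul1
cycle 10: issue ADD r0<-Add1 // r0:Add1,r1:27,r2:6,r3:Mul1
cycle 11: issue ADD r0<-Add2 // r0:Add2,r1:27,r2:6,r3:Mul1
cycle 12: - // r0:Add2,r1:27,r2:6,r3:Mul1
cycle 13: CDB Mul1=108 // r0:Add2,r1:27,r2:6,r3:108
cycle 14: CDB Mul2=9 // r0:Add2,r1:27,r2:6,r3:108
cycle 15: CDB Add1=135 // r0:Add2,r1:27,r2:6,r3:108
cycle 16: - // r0:Add2,r1:27,r2:6,r3:108
cycle 17: CDB Add2=141 // r0:141,r1:27,r2:6,r3:108

STATUS = VALUE 141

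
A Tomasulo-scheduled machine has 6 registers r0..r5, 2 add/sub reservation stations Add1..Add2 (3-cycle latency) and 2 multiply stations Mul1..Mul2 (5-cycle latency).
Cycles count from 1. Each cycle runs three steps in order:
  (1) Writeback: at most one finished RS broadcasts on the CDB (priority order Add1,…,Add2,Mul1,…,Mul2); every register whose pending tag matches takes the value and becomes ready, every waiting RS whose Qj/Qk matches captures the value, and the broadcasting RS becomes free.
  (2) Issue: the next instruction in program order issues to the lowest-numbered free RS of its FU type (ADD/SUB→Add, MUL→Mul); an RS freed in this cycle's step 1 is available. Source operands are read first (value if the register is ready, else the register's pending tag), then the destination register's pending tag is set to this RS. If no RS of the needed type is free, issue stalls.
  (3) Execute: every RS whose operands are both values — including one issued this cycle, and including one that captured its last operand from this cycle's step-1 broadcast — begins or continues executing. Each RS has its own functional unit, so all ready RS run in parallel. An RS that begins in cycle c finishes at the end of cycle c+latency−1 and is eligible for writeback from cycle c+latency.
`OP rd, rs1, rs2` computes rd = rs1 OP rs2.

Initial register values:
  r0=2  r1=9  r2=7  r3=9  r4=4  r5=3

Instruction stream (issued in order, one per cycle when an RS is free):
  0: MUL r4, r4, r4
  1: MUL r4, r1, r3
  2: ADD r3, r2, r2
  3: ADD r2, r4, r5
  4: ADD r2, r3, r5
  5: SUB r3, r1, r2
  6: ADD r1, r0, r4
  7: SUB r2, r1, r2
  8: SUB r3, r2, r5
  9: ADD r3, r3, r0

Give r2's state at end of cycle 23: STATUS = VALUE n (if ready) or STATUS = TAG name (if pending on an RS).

cycle 1: issue MUL r4<-Mul1 // r0:2,r1:9,r2:7,r3:9,r4:Mul1,r5:3
cycle 2: issue MUL r4<-Mul2 // r0:2,r1:9,r2:7,r3:9,r4:Mul2,r5:3
cycle 3: issue ADD r3<-Add1 // r0:2,r1:9,r2:7,r3:Add1,r4:Mul2,r5:3
cycle 4: issue ADD r2<-Add2 // r0:2,r1:9,r2:Add2,r3:Add1,r4:Mul2,r5:3
cycle 5: stall // r0:2,r1:9,r2:Add2,r3:Add1,r4:Mul2,r5:3
cycle 6: CDB Add1=14; issue ADD r2<-Add1 // r0:2,r1:9,r2:Add1,r3:14,r4:Mul2,r5:3
cycle 7: CDB Mul1=16; stall // r0:2,r1:9,r2:Add1,r3:14,r4:Mul2,r5:3
cycle 8: CDB Mul2=81; stall // r0:2,r1:9,r2:Add1,r3:14,r4:81,r5:3
cycle 9: CDB Add1=17; issue SUB r3<-Add1 // r0:2,r1:9,r2:17,r3:Add1,r4:81,r5:3
cycle 10: stall // r0:2,r1:9,r2:17,r3:Add1,r4:81,r5:3
cycle 11: CDB Add2=84; issue ADD r1<-Add2 // r0:2,r1:Add2,r2:17,r3:Add1,r4:81,r5:3
cycle 12: CDB Add1=-8; issue SUB r2<-Add1 // r0:2,r1:Add2,r2:Add1,r3:-8,r4:81,r5:3
cycle 13: stall // r0:2,r1:Add2,r2:Add1,r3:-8,r4:81,r5:3
cycle 14: CDB Add2=83; issue SUB r3<-Add2 // r0:2,r1:83,r2:Add1,r3:Add2,r4:81,r5:3
cycle 15: stall // r0:2,r1:83,r2:Add1,r3:Add2,r4:81,r5:3
cycle 16: stall // r0:2,r1:83,r2:Add1,r3:Add2,r4:81,r5:3
cycle 17: CDB Add1=66; issue ADD r3<-Add1 // r0:2,r1:83,r2:66,r3:Add1,r4:81,r5:3
cycle 18: - // r0:2,r1:83,r2:66,r3:Add1,r4:81,r5:3
cycle 19: - // r0:2,r1:83,r2:66,r3:Add1,r4:81,r5:3
cycle 20: CDB Add2=63 // r0:2,r1:83,r2:66,r3:Add1,r4:81,r5:3
cycle 21: - // r0:2,r1:83,r2:66,r3:Add1,r4:81,r5:3
cycle 22: - // r0:2,r1:83,r2:66,r3:Add1,r4:81,r5:3
cycle 23: CDB Add1=65 // r0:2,r1:83,r2:66,r3:65,r4:81,r5:3

STATUS = VALUE 66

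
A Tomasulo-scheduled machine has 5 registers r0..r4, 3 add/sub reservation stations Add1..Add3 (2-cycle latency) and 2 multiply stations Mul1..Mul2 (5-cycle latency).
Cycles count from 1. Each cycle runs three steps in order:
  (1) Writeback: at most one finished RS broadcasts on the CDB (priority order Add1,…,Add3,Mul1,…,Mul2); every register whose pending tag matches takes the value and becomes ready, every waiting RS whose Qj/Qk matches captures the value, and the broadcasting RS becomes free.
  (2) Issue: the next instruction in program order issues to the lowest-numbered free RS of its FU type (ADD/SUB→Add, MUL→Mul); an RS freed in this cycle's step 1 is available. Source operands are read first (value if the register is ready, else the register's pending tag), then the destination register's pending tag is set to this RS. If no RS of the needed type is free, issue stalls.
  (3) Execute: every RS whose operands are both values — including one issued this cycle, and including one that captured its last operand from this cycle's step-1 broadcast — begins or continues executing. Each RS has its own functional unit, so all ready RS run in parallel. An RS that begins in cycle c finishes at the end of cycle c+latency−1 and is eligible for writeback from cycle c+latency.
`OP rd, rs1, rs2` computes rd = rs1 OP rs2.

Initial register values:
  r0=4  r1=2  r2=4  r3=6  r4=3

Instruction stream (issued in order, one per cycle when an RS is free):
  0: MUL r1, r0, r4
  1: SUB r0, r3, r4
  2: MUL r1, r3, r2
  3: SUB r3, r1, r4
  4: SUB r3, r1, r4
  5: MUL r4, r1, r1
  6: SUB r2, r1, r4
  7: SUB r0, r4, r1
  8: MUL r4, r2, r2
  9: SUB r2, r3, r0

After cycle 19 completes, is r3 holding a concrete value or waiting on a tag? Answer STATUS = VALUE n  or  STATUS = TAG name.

  c1: issue MUL r1<-Mul1  regs: r0:4,r1:Mul1,r2:4,r3:6,r4:3
  c2: issue SUB r0<-Add1  regs: r0:Add1,r1:Mul1,r2:4,r3:6,r4:3
  c3: issue MUL r1<-Mul2  regs: r0:Add1,r1:Mul2,r2:4,r3:6,r4:3
  c4: CDB Add1=3; issue SUB r3<-Add1  regs: r0:3,r1:Mul2,r2:4,r3:Add1,r4:3
  c5: issue SUB r3<-Add2  regs: r0:3,r1:Mul2,r2:4,r3:Add2,r4:3
  c6: CDB Mul1=12; issue MUL r4<-Mul1  regs: r0:3,r1:Mul2,r2:4,r3:Add2,r4:Mul1
  c7: issue SUB r2<-Add3  regs: r0:3,r1:Mul2,r2:Add3,r3:Add2,r4:Mul1
  c8: CDB Mul2=24; stall  regs: r0:3,r1:24,r2:Add3,r3:Add2,r4:Mul1
  c9: stall  regs: r0:3,r1:24,r2:Add3,r3:Add2,r4:Mul1
  c10: CDB Add1=21; issue SUB r0<-Add1  regs: r0:Add1,r1:24,r2:Add3,r3:Add2,r4:Mul1
  c11: CDB Add2=21; issue MUL r4<-Mul2  regs: r0:Add1,r1:24,r2:Add3,r3:21,r4:Mul2
  c12: issue SUB r2<-Add2  regs: r0:Add1,r1:24,r2:Add2,r3:21,r4:Mul2
  c13: CDB Mul1=576  regs: r0:Add1,r1:24,r2:Add2,r3:21,r4:Mul2
  c14: -  regs: r0:Add1,r1:24,r2:Add2,r3:21,r4:Mul2
  c15: CDB Add1=552  regs: r0:552,r1:24,r2:Add2,r3:21,r4:Mul2
  c16: CDB Add3=-552  regs: r0:552,r1:24,r2:Add2,r3:21,r4:Mul2
  c17: CDB Add2=-531  regs: r0:552,r1:24,r2:-531,r3:21,r4:Mul2
  c18: -  regs: r0:552,r1:24,r2:-531,r3:21,r4:Mul2
  c19: -  regs: r0:552,r1:24,r2:-531,r3:21,r4:Mul2

STATUS = VALUE 21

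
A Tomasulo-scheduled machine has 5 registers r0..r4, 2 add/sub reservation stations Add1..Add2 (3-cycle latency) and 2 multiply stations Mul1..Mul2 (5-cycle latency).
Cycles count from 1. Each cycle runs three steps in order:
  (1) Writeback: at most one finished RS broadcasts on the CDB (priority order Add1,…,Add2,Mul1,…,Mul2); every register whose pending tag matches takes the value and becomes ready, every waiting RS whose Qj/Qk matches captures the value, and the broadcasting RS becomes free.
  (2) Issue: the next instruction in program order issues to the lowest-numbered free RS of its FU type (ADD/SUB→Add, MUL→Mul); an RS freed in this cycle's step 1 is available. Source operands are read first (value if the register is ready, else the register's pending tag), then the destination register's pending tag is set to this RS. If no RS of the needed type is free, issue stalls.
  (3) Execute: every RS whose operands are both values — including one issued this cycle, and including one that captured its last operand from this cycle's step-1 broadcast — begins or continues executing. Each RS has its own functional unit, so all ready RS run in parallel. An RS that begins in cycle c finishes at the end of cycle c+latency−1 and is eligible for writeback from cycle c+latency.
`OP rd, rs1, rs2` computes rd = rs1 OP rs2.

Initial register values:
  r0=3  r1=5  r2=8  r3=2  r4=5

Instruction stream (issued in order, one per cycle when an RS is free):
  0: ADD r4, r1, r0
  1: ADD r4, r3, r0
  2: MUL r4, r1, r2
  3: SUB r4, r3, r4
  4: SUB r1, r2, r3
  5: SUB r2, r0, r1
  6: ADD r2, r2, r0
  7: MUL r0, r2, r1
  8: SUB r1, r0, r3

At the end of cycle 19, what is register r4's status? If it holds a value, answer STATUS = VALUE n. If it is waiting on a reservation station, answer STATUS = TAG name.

c1: issue ADD r4<-Add1 | r0:3,r1:5,r2:8,r3:2,r4:Add1
c2: issue ADD r4<-Add2 | r0:3,r1:5,r2:8,r3:2,r4:Add2
c3: issue MUL r4<-Mul1 | r0:3,r1:5,r2:8,r3:2,r4:Mul1
c4: CDB Add1=8; issue SUB r4<-Add1 | r0:3,r1:5,r2:8,r3:2,r4:Add1
c5: CDB Add2=5; issue SUB r1<-Add2 | r0:3,r1:Add2,r2:8,r3:2,r4:Add1
c6: stall | r0:3,r1:Add2,r2:8,r3:2,r4:Add1
c7: stall | r0:3,r1:Add2,r2:8,r3:2,r4:Add1
c8: CDB Add2=6; issue SUB r2<-Add2 | r0:3,r1:6,r2:Add2,r3:2,r4:Add1
c9: CDB Mul1=40; stall | r0:3,r1:6,r2:Add2,r3:2,r4:Add1
c10: stall | r0:3,r1:6,r2:Add2,r3:2,r4:Add1
c11: CDB Add2=-3; issue ADD r2<-Add2 | r0:3,r1:6,r2:Add2,r3:2,r4:Add1
c12: CDB Add1=-38; issue MUL r0<-Mul1 | r0:Mul1,r1:6,r2:Add2,r3:2,r4:-38
c13: issue SUB r1<-Add1 | r0:Mul1,r1:Add1,r2:Add2,r3:2,r4:-38
c14: CDB Add2=0 | r0:Mul1,r1:Add1,r2:0,r3:2,r4:-38
c15: - | r0:Mul1,r1:Add1,r2:0,r3:2,r4:-38
c16: - | r0:Mul1,r1:Add1,r2:0,r3:2,r4:-38
c17: - | r0:Mul1,r1:Add1,r2:0,r3:2,r4:-38
c18: - | r0:Mul1,r1:Add1,r2:0,r3:2,r4:-38
c19: CDB Mul1=0 | r0:0,r1:Add1,r2:0,r3:2,r4:-38

STATUS = VALUE -38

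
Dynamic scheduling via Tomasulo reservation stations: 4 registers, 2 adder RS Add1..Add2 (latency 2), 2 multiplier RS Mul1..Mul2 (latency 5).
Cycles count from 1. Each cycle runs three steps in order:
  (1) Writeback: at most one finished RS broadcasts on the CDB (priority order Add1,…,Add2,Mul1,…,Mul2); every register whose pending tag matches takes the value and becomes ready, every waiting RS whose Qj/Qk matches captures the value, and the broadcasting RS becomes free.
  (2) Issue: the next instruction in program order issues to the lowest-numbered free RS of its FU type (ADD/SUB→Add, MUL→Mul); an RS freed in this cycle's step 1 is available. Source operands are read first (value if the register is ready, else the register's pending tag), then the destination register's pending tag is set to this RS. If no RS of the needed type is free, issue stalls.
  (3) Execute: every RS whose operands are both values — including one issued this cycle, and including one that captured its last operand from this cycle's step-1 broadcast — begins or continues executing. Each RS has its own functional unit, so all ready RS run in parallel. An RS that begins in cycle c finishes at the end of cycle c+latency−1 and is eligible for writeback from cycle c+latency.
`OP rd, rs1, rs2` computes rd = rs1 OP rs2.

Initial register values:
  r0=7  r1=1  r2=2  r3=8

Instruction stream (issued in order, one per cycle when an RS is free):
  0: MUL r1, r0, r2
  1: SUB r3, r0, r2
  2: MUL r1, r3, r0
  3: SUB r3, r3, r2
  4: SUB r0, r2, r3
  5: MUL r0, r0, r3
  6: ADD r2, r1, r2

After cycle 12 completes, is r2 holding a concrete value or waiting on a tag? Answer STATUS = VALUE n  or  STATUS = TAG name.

  c1: issue MUL r1<-Mul1  regs: r0:7,r1:Mul1,r2:2,r3:8
  c2: issue SUB r3<-Add1  regs: r0:7,r1:Mul1,r2:2,r3:Add1
  c3: issue MUL r1<-Mul2  regs: r0:7,r1:Mul2,r2:2,r3:Add1
  c4: CDB Add1=5; issue SUB r3<-Add1  regs: r0:7,r1:Mul2,r2:2,r3:Add1
  c5: issue SUB r0<-Add2  regs: r0:Add2,r1:Mul2,r2:2,r3:Add1
  c6: CDB Add1=3; stall  regs: r0:Add2,r1:Mul2,r2:2,r3:3
  c7: CDB Mul1=14; issue MUL r0<-Mul1  regs: r0:Mul1,r1:Mul2,r2:2,r3:3
  c8: CDB Add2=-1; issue ADD r2<-Add1  regs: r0:Mul1,r1:Mul2,r2:Add1,r3:3
  c9: CDB Mul2=35  regs: r0:Mul1,r1:35,r2:Add1,r3:3
  c10: -  regs: r0:Mul1,r1:35,r2:Add1,r3:3
  c11: CDB Add1=37  regs: r0:Mul1,r1:35,r2:37,r3:3
  c12: -  regs: r0:Mul1,r1:35,r2:37,r3:3

STATUS = VALUE 37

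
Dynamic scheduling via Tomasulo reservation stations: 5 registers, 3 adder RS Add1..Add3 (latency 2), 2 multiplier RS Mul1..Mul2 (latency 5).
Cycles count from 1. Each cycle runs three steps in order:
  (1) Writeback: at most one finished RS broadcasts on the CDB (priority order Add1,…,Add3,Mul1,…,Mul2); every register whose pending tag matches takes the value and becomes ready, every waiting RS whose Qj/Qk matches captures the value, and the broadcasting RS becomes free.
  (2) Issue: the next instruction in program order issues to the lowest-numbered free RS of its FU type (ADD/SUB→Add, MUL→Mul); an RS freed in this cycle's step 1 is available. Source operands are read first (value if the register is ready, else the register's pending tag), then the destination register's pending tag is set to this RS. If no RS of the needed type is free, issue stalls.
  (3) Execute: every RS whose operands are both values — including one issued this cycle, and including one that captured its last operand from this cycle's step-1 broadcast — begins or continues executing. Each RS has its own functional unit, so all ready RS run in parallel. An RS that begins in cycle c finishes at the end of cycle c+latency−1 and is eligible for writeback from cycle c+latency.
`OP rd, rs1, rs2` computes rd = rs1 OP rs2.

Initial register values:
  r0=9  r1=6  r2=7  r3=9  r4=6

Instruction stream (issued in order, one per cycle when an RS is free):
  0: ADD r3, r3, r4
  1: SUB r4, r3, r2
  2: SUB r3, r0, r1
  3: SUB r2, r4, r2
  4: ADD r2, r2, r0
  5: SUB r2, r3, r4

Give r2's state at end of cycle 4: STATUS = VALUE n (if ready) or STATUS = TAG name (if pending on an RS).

STATUS = TAG Add3

cycle 1: issue ADD r3<-Add1 // r0:9,r1:6,r2:7,r3:Add1,r4:6
cycle 2: issue SUB r4<-Add2 // r0:9,r1:6,r2:7,r3:Add1,r4:Add2
cycle 3: CDB Add1=15; issue SUB r3<-Add1 // r0:9,r1:6,r2:7,r3:Add1,r4:Add2
cycle 4: issue SUB r2<-Add3 // r0:9,r1:6,r2:Add3,r3:Add1,r4:Add2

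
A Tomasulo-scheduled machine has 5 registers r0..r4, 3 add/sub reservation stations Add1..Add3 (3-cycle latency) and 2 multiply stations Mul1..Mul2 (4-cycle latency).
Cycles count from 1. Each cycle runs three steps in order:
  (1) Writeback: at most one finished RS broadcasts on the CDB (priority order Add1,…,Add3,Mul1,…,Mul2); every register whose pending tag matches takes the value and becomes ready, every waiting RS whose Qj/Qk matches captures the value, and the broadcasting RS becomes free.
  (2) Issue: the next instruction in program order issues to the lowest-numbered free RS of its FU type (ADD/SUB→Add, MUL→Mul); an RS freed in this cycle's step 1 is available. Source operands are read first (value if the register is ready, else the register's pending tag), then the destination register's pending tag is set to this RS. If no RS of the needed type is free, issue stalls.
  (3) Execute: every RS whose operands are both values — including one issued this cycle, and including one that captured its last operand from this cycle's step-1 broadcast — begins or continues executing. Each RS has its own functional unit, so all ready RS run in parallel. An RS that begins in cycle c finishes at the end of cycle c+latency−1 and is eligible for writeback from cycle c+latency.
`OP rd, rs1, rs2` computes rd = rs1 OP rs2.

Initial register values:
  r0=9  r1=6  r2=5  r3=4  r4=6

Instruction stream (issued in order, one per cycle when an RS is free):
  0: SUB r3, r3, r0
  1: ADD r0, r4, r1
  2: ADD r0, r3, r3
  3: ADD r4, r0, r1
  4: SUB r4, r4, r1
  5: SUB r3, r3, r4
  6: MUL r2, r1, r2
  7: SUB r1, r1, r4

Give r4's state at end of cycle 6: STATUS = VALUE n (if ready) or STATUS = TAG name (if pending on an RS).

STATUS = TAG Add2

cycle 1: issue SUB r3<-Add1 // r0:9,r1:6,r2:5,r3:Add1,r4:6
cycle 2: issue ADD r0<-Add2 // r0:Add2,r1:6,r2:5,r3:Add1,r4:6
cycle 3: issue ADD r0<-Add3 // r0:Add3,r1:6,r2:5,r3:Add1,r4:6
cycle 4: CDB Add1=-5; issue ADD r4<-Add1 // r0:Add3,r1:6,r2:5,r3:-5,r4:Add1
cycle 5: CDB Add2=12; issue SUB r4<-Add2 // r0:Add3,r1:6,r2:5,r3:-5,r4:Add2
cycle 6: stall // r0:Add3,r1:6,r2:5,r3:-5,r4:Add2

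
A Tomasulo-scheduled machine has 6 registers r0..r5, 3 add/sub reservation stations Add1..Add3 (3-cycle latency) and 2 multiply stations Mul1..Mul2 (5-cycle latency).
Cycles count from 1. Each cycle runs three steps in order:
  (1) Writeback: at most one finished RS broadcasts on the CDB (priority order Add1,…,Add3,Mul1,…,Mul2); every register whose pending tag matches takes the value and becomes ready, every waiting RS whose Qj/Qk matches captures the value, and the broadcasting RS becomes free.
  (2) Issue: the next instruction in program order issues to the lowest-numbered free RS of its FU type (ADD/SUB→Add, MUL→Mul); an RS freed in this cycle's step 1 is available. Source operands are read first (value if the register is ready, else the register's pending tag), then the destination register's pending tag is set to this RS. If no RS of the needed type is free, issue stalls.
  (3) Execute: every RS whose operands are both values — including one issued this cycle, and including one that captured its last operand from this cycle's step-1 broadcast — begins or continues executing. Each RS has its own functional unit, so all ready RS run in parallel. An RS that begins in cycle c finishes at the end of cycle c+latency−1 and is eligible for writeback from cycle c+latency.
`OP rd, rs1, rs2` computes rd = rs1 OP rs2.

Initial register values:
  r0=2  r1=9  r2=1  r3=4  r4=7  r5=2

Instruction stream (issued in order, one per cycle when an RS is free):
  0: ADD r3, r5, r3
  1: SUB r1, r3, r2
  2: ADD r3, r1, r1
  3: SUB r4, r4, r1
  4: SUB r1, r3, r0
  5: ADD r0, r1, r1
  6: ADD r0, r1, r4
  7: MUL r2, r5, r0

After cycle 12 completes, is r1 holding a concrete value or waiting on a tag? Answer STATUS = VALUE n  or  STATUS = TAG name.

STATUS = TAG Add2

  c1: issue ADD r3<-Add1  regs: r0:2,r1:9,r2:1,r3:Add1,r4:7,r5:2
  c2: issue SUB r1<-Add2  regs: r0:2,r1:Add2,r2:1,r3:Add1,r4:7,r5:2
  c3: issue ADD r3<-Add3  regs: r0:2,r1:Add2,r2:1,r3:Add3,r4:7,r5:2
  c4: CDB Add1=6; issue SUB r4<-Add1  regs: r0:2,r1:Add2,r2:1,r3:Add3,r4:Add1,r5:2
  c5: stall  regs: r0:2,r1:Add2,r2:1,r3:Add3,r4:Add1,r5:2
  c6: stall  regs: r0:2,r1:Add2,r2:1,r3:Add3,r4:Add1,r5:2
  c7: CDB Add2=5; issue SUB r1<-Add2  regs: r0:2,r1:Add2,r2:1,r3:Add3,r4:Add1,r5:2
  c8: stall  regs: r0:2,r1:Add2,r2:1,r3:Add3,r4:Add1,r5:2
  c9: stall  regs: r0:2,r1:Add2,r2:1,r3:Add3,r4:Add1,r5:2
  c10: CDB Add1=2; issue ADD r0<-Add1  regs: r0:Add1,r1:Add2,r2:1,r3:Add3,r4:2,r5:2
  c11: CDB Add3=10; issue ADD r0<-Add3  regs: r0:Add3,r1:Add2,r2:1,r3:10,r4:2,r5:2
  c12: issue MUL r2<-Mul1  regs: r0:Add3,r1:Add2,r2:Mul1,r3:10,r4:2,r5:2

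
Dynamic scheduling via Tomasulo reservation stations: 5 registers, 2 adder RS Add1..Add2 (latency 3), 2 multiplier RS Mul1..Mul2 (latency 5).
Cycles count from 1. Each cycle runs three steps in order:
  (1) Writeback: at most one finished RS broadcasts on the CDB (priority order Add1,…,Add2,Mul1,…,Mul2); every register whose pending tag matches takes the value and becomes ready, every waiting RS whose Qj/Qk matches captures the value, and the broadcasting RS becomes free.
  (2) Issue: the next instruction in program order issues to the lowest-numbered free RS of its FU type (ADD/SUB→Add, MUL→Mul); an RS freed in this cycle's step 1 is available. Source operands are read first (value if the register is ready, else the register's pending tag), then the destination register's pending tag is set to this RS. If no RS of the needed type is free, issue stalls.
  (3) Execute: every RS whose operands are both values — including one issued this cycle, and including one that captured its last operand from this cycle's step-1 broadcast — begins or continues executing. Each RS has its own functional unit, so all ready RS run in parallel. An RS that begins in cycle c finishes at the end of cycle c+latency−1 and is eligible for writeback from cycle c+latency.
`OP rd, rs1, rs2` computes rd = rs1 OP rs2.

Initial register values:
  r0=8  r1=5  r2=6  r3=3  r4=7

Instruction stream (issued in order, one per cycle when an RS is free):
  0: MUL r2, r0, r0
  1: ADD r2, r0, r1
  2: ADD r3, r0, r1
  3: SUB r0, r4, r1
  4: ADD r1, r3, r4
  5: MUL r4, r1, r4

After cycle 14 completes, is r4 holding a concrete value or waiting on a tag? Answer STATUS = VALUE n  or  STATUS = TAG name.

  c1: issue MUL r2<-Mul1  regs: r0:8,r1:5,r2:Mul1,r3:3,r4:7
  c2: issue ADD r2<-Add1  regs: r0:8,r1:5,r2:Add1,r3:3,r4:7
  c3: issue ADD r3<-Add2  regs: r0:8,r1:5,r2:Add1,r3:Add2,r4:7
  c4: stall  regs: r0:8,r1:5,r2:Add1,r3:Add2,r4:7
  c5: CDB Add1=13; issue SUB r0<-Add1  regs: r0:Add1,r1:5,r2:13,r3:Add2,r4:7
  c6: CDB Add2=13; issue ADD r1<-Add2  regs: r0:Add1,r1:Add2,r2:13,r3:13,r4:7
  c7: CDB Mul1=64; issue MUL r4<-Mul1  regs: r0:Add1,r1:Add2,r2:13,r3:13,r4:Mul1
  c8: CDB Add1=2  regs: r0:2,r1:Add2,r2:13,r3:13,r4:Mul1
  c9: CDB Add2=20  regs: r0:2,r1:20,r2:13,r3:13,r4:Mul1
  c10: -  regs: r0:2,r1:20,r2:13,r3:13,r4:Mul1
  c11: -  regs: r0:2,r1:20,r2:13,r3:13,r4:Mul1
  c12: -  regs: r0:2,r1:20,r2:13,r3:13,r4:Mul1
  c13: -  regs: r0:2,r1:20,r2:13,r3:13,r4:Mul1
  c14: CDB Mul1=140  regs: r0:2,r1:20,r2:13,r3:13,r4:140

STATUS = VALUE 140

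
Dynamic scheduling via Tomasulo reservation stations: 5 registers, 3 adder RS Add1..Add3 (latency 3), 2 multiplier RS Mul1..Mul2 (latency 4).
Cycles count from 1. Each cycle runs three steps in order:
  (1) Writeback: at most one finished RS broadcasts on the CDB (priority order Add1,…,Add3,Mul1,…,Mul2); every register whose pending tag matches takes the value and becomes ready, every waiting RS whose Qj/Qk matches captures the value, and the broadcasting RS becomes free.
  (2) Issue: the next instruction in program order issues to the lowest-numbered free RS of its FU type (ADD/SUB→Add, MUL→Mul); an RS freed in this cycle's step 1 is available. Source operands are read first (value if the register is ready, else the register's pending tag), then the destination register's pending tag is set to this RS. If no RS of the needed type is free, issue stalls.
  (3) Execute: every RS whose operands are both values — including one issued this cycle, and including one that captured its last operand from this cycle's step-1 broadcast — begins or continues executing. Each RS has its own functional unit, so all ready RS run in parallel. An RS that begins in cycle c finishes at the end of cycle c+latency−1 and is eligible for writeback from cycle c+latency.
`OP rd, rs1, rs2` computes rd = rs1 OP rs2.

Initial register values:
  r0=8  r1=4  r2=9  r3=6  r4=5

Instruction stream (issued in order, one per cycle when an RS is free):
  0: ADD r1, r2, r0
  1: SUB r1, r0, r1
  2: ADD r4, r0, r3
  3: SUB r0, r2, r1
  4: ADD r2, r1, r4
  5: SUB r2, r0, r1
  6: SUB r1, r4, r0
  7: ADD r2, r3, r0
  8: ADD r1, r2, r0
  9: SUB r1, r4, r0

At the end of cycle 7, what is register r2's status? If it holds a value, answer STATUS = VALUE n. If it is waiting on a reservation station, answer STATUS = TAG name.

STATUS = TAG Add2

c1: issue ADD r1<-Add1 | r0:8,r1:Add1,r2:9,r3:6,r4:5
c2: issue SUB r1<-Add2 | r0:8,r1:Add2,r2:9,r3:6,r4:5
c3: issue ADD r4<-Add3 | r0:8,r1:Add2,r2:9,r3:6,r4:Add3
c4: CDB Add1=17; issue SUB r0<-Add1 | r0:Add1,r1:Add2,r2:9,r3:6,r4:Add3
c5: stall | r0:Add1,r1:Add2,r2:9,r3:6,r4:Add3
c6: CDB Add3=14; issue ADD r2<-Add3 | r0:Add1,r1:Add2,r2:Add3,r3:6,r4:14
c7: CDB Add2=-9; issue SUB r2<-Add2 | r0:Add1,r1:-9,r2:Add2,r3:6,r4:14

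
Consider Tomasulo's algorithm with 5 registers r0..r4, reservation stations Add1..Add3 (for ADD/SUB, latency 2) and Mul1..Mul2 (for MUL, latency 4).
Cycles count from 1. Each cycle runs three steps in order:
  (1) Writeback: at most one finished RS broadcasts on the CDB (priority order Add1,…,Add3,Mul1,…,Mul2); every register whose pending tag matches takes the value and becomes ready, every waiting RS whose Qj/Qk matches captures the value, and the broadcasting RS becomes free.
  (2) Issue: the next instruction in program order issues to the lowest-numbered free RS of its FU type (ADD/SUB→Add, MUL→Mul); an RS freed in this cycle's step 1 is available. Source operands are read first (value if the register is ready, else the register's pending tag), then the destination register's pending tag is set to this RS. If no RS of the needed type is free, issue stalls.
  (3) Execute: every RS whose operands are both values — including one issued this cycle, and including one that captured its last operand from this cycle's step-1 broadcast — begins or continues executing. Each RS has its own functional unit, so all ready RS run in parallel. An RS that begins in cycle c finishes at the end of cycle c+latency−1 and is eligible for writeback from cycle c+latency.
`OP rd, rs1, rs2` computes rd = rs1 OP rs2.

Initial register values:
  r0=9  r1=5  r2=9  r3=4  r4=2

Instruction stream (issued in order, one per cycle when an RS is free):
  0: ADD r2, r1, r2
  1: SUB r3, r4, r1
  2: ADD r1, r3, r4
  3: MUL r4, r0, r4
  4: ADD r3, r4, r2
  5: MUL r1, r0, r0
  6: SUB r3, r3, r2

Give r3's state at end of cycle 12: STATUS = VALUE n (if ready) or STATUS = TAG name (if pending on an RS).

STATUS = VALUE 18

  c1: issue ADD r2<-Add1  regs: r0:9,r1:5,r2:Add1,r3:4,r4:2
  c2: issue SUB r3<-Add2  regs: r0:9,r1:5,r2:Add1,r3:Add2,r4:2
  c3: CDB Add1=14; issue ADD r1<-Add1  regs: r0:9,r1:Add1,r2:14,r3:Add2,r4:2
  c4: CDB Add2=-3; issue MUL r4<-Mul1  regs: r0:9,r1:Add1,r2:14,r3:-3,r4:Mul1
  c5: issue ADD r3<-Add2  regs: r0:9,r1:Add1,r2:14,r3:Add2,r4:Mul1
  c6: CDB Add1=-1; issue MUL r1<-Mul2  regs: r0:9,r1:Mul2,r2:14,r3:Add2,r4:Mul1
  c7: issue SUB r3<-Add1  regs: r0:9,r1:Mul2,r2:14,r3:Add1,r4:Mul1
  c8: CDB Mul1=18  regs: r0:9,r1:Mul2,r2:14,r3:Add1,r4:18
  c9: -  regs: r0:9,r1:Mul2,r2:14,r3:Add1,r4:18
  c10: CDB Add2=32  regs: r0:9,r1:Mul2,r2:14,r3:Add1,r4:18
  c11: CDB Mul2=81  regs: r0:9,r1:81,r2:14,r3:Add1,r4:18
  c12: CDB Add1=18  regs: r0:9,r1:81,r2:14,r3:18,r4:18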